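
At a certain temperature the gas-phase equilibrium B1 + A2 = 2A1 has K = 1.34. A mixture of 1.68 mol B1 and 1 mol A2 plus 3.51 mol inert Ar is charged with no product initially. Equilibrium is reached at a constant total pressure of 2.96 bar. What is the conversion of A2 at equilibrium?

Basis: 1 mol A2 initially; let X = conversion of A2. Extent ξ = X.
At extent ξ: n_B1 = 1.68 − X; n_A2 = 1 − X; n_A1 = 2X; n_I = 3.51 (inert).
Total moles n_T = 6.19 (Δν = 0, constant).
Mole fractions y_i = n_i/n_T; K = p_A1^2 / (p_B1 p_A2) with p_i = y_i·P.
Setting this equal to 1.34 and taking the physical root (0 < X < 1) gives X = 0.466.

X = 0.466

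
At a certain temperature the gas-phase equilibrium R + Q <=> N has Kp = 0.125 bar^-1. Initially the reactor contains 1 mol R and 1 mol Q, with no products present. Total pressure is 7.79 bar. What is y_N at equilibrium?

y_N = 0.168

Let X = conversion of R (basis 1 mol R); extent of reaction ξ = X.
Species balance: n_R = 1 − X; n_Q = 1 − X; n_N = X.
Total moles n_T = 2 − X.
Mole fractions y_i = n_i/n_T; Kp = p_N / (p_R p_Q) with p_i = y_i·P.
This yields a degree-2 equation in X; solving on (0,1), X = 0.288.
Then n_N = 0.288, n_T = 1.71, so y_N = 0.168.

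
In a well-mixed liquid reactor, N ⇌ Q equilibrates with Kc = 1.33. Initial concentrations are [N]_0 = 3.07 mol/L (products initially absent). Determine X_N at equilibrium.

Let X = conversion of N; extent ξ = 3.07·X mol/L.
Concentrations: [N] = 3.07 − 3.07X; [Q] = 3.07X.
Kc = [Q] / ([N]).
Setting equal to 1.33 and solving for X on (0,1) gives X = 0.571.

X = 0.571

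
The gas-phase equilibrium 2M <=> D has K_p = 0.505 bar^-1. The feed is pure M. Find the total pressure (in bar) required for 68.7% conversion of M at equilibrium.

P = 4.56 bar

Let X = conversion of M (basis 1 mol M); extent of reaction ξ = 0.5X.
Species balance: n_M = 1 − X; n_D = 0.5X.
n_T = Σnᵢ = 1 − 0.5X.
K_p = p_D / (p_M^2) with p_i = (n_i/n_T)·P.
At X = 0.687: the mole-fraction product g(X) = Π y_i^ν_i = 2.302. Since K_p = g(X)·P^{-1}, P = (g/K_p)^(1/1) = (2.302/0.505)^(1/1) = 4.56 bar.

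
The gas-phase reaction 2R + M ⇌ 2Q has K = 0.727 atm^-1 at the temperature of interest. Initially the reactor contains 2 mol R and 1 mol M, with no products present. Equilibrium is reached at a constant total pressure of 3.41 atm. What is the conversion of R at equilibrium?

Basis: 2 mol R initially; let X = conversion of R. Extent ξ = X.
Moles: n_R = 2 − 2X; n_M = 1 − X; n_Q = 2X.
Summing: n_T = 3 − X.
y_i = n_i/n_T, p_i = y_i·P. K = p_Q^2 / (p_R^2 p_M).
Substituting and setting equal to 0.727 atm^-1 gives a polynomial in X; the root in (0,1) is X = 0.426.

X = 0.426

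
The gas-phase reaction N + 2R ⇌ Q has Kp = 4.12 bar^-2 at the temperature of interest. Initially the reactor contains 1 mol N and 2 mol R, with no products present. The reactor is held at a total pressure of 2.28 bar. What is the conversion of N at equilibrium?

Let X = conversion of N (basis 1 mol N); extent of reaction ξ = X.
At extent ξ: n_N = 1 − X; n_R = 2 − 2X; n_Q = X.
n_T = Σnᵢ = 3 − 2X.
With p_i = (n_i/n_T)P, Kp = p_Q / (p_N p_R^2).
This yields a degree-3 equation in X; solving on (0,1), X = 0.727.

X = 0.727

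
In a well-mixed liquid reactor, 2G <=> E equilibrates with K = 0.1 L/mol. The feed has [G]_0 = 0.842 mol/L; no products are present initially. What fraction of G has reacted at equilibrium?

X = 0.128

Let X = conversion of G; extent ξ = 0.842X/2 mol/L.
Concentrations: [G] = 0.842 − 0.842X; [E] = 0.421X.
K = [E] / ([G]^2).
Setting equal to 0.1 and solving for X on (0,1) gives X = 0.128.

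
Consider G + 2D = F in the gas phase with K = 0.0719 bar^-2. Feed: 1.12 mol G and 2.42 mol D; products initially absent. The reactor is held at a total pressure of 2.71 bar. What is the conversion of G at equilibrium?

Let X = conversion of G (basis 1.12 mol G); extent of reaction ξ = 1.12X.
Moles: n_G = 1.12 − 1.12X; n_D = 2.42 − 2.24X; n_F = 1.12X.
n_T = Σnᵢ = 3.54 − 2.24X.
y_i = n_i/n_T, p_i = y_i·P. K = p_F / (p_G p_D^2).
Setting this equal to 0.0719 bar^-2 and taking the physical root (0 < X < 1) gives X = 0.179.

X = 0.179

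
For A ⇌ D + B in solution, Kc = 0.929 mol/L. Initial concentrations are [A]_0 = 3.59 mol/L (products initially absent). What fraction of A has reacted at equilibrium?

Let X = conversion of A; extent ξ = 3.59·X mol/L.
Concentrations: [A] = 3.59 − 3.59X; [D] = 3.59X; [B] = 3.59X.
Kc = [D] [B] / ([A]).
Setting equal to 0.929 and solving for X on (0,1) gives X = 0.396.

X = 0.396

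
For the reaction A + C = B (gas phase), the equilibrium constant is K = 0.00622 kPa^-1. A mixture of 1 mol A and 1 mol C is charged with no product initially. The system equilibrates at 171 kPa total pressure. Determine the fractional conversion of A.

Let X = conversion of A (basis 1 mol A); extent of reaction ξ = X.
At extent ξ: n_A = 1 − X; n_C = 1 − X; n_B = X.
Total moles n_T = 2 − X.
Mole fractions y_i = n_i/n_T; K = p_B / (p_A p_C) with p_i = y_i·P.
Setting this equal to 0.00622 kPa^-1 and taking the physical root (0 < X < 1) gives X = 0.304.

X = 0.304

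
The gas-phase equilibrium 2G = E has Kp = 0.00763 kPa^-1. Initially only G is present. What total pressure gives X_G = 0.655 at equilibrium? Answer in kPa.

P = 243 kPa

Basis: 1 mol G initially; let X = conversion of G. Extent ξ = 0.5X.
Mole table: n_G = 1 − X; n_E = 0.5X.
Summing: n_T = 1 − 0.5X.
Kp = p_E / (p_G^2) with p_i = (n_i/n_T)·P.
At X = 0.655: the mole-fraction product g(X) = Π y_i^ν_i = 1.85. Since Kp = g(X)·P^{-1}, P = (g/Kp)^(1/1) = (1.85/0.00763)^(1/1) = 243 kPa.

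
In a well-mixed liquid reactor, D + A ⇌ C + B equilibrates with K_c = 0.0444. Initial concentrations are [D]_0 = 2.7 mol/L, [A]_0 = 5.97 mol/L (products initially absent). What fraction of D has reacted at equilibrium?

X = 0.254

Let X = conversion of D; extent ξ = 2.7·X mol/L.
Concentrations: [D] = 2.7 − 2.7X; [A] = 5.97 − 2.7X; [C] = 2.7X; [B] = 2.7X.
K_c = [C] [B] / ([D] [A]).
Solving K_c = 0.0444 for X ∈ (0,1): X = 0.254.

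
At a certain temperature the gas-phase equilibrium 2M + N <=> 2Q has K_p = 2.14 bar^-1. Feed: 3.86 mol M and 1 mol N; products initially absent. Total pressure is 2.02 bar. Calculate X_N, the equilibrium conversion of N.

Basis: 1 mol N initially; let X = conversion of N. Extent ξ = X.
Mole table: n_M = 3.86 − 2X; n_N = 1 − X; n_Q = 2X.
Summing: n_T = 4.86 − X.
With p_i = (n_i/n_T)P, K_p = p_Q^2 / (p_M^2 p_N).
Setting this equal to 2.14 bar^-1 and taking the physical root (0 < X < 1) gives X = 0.695.

X = 0.695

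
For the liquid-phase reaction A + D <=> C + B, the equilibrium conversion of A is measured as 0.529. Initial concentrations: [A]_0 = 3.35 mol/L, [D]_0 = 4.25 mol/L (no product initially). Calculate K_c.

K_c = 0.803

Let X = conversion of A.
Concentrations: [A] = 3.35 − 3.35X; [D] = 4.25 − 3.35X; [C] = 3.35X; [B] = 3.35X.
At X = 0.529: [A] = 1.58, [D] = 2.48, [C] = 1.77, [B] = 1.77.
K_c = [C] [B] / ([A] [D]) = 0.803.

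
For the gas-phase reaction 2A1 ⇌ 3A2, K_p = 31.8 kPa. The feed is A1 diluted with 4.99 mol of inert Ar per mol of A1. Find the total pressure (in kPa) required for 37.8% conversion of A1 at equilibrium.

Take 1 mol A1 as basis and let X be its fractional conversion, so ξ = 0.5X.
Mole table: n_A1 = 1 − X; n_A2 = 1.5X; n_I = 4.99 (inert).
n_T = Σnᵢ = 5.99 + 0.5X.
K_p = p_A2^3 / (p_A1^2) with p_i = (n_i/n_T)·P.
At X = 0.378: the mole-fraction product g(X) = Π y_i^ν_i = 0.07625. Since K_p = g(X)·P^{1}, P = (K_p/g)^(1/1) = (31.8/0.07625)^(1/1) = 417 kPa.

P = 417 kPa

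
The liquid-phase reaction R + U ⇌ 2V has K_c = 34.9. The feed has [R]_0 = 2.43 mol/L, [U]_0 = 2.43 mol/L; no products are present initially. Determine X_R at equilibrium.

Let X = conversion of R; extent ξ = 2.43·X mol/L.
Concentrations: [R] = 2.43 − 2.43X; [U] = 2.43 − 2.43X; [V] = 4.86X.
K_c = [V]^2 / ([R] [U]).
Solving K_c = 34.9 for X ∈ (0,1): X = 0.747.

X = 0.747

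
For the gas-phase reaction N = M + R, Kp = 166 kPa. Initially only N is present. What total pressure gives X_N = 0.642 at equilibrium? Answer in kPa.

P = 237 kPa

Let X = conversion of N (basis 1 mol N); extent of reaction ξ = X.
Moles: n_N = 1 − X; n_M = X; n_R = X.
Summing: n_T = 1 + X.
Kp = p_M p_R / (p_N) with p_i = (n_i/n_T)·P.
At X = 0.642: the mole-fraction product g(X) = Π y_i^ν_i = 0.7012. Since Kp = g(X)·P^{1}, P = (Kp/g)^(1/1) = (166/0.7012)^(1/1) = 237 kPa.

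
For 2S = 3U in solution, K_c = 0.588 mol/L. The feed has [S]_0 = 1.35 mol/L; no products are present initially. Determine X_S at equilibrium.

Let X = conversion of S; extent ξ = 1.35X/2 mol/L.
Concentrations: [S] = 1.35 − 1.35X; [U] = 2.03X.
K_c = [U]^3 / ([S]^2).
This equals 0.588 at X = 0.371 (the root in 0 < X < 1).

X = 0.371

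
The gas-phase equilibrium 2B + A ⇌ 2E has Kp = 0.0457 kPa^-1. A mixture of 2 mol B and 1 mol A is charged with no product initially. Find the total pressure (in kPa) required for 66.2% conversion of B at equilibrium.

Basis: 2 mol B initially; let X = conversion of B. Extent ξ = X.
At extent ξ: n_B = 2 − 2X; n_A = 1 − X; n_E = 2X.
Summing: n_T = 3 − X.
Kp = p_E^2 / (p_B^2 p_A) with p_i = (n_i/n_T)·P.
At X = 0.662: the mole-fraction product g(X) = Π y_i^ν_i = 26.53. Since Kp = g(X)·P^{-1}, P = (g/Kp)^(1/1) = (26.53/0.0457)^(1/1) = 581 kPa.

P = 581 kPa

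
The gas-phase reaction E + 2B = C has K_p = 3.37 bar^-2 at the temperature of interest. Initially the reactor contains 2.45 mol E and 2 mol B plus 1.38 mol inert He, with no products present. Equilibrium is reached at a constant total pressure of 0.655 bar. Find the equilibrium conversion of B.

X = 0.251

Take 2 mol B as basis and let X be its fractional conversion, so ξ = X.
Species balance: n_E = 2.45 − X; n_B = 2 − 2X; n_C = X; n_I = 1.38 (inert).
Total moles n_T = 5.83 − 2X.
With p_i = (n_i/n_T)P, K_p = p_C / (p_E p_B^2).
This yields a degree-3 equation in X; solving on (0,1), X = 0.251.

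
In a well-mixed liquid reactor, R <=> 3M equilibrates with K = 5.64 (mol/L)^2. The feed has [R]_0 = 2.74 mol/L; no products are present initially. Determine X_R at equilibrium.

Let X = conversion of R; extent ξ = 2.74·X mol/L.
Concentrations: [R] = 2.74 − 2.74X; [M] = 8.22X.
K = [M]^3 / ([R]).
This equals 5.64 at X = 0.273 (the root in 0 < X < 1).

X = 0.273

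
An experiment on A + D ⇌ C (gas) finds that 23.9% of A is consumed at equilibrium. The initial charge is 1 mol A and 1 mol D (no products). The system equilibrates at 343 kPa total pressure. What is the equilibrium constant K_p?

Take 1 mol A as basis and let X be its fractional conversion, so ξ = X.
At extent ξ: n_A = 1 − X; n_D = 1 − X; n_C = X.
n_T = Σnᵢ = 2 − X.
At X = 0.239: n_A = 0.761, n_D = 0.761, n_C = 0.239, n_T = 1.76.
p_i = (n_i/n_T)·P. K_p = p_C / (p_A p_D) = 0.00212 kPa^-1.

K_p = 0.00212 kPa^-1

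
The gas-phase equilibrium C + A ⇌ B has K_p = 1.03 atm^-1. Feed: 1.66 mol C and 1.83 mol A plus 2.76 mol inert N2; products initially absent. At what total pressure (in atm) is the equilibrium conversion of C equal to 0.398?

P = 3.07 atm

Basis: 1.66 mol C initially; let X = conversion of C. Extent ξ = 1.66X.
At extent ξ: n_C = 1.66 − 1.66X; n_A = 1.83 − 1.66X; n_B = 1.66X; n_I = 2.76 (inert).
n_T = Σnᵢ = 6.25 − 1.66X.
K_p = p_B / (p_C p_A) with p_i = (n_i/n_T)·P.
At X = 0.398: the mole-fraction product g(X) = Π y_i^ν_i = 3.16. Since K_p = g(X)·P^{-1}, P = (g/K_p)^(1/1) = (3.16/1.03)^(1/1) = 3.07 atm.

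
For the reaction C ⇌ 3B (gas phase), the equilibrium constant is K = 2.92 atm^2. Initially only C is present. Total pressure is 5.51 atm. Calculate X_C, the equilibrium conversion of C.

X = 0.175

Let X = conversion of C (basis 1 mol C); extent of reaction ξ = X.
Mole table: n_C = 1 − X; n_B = 3X.
Total moles n_T = 1 + 2X.
With p_i = (n_i/n_T)P, K = p_B^3 / (p_C).
Equating to 2.92 atm^2 and solving on 0 < X < 1: X = 0.175.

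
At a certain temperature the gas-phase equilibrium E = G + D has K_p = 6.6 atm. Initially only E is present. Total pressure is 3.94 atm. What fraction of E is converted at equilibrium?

Take 1 mol E as basis and let X be its fractional conversion, so ξ = X.
Mole table: n_E = 1 − X; n_G = X; n_D = X.
Total moles n_T = 1 + X.
With p_i = (n_i/n_T)P, K_p = p_G p_D / (p_E).
Setting this equal to 6.6 atm and taking the physical root (0 < X < 1) gives X = 0.791.

X = 0.791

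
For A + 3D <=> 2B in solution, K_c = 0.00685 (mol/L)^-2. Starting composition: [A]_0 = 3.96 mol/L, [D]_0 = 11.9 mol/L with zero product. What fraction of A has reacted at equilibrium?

X = 0.355

Let X = conversion of A; extent ξ = 3.96·X mol/L.
Concentrations: [A] = 3.96 − 3.96X; [D] = 11.9 − 11.9X; [B] = 7.92X.
K_c = [B]^2 / ([A] [D]^3).
Solving K_c = 0.00685 for X ∈ (0,1): X = 0.355.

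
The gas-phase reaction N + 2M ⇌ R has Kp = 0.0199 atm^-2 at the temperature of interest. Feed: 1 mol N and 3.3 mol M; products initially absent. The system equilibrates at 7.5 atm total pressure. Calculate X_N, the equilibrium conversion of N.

Take 1 mol N as basis and let X be its fractional conversion, so ξ = X.
Species balance: n_N = 1 − X; n_M = 3.3 − 2X; n_R = X.
Total moles n_T = 4.3 − 2X.
Mole fractions y_i = n_i/n_T; Kp = p_R / (p_N p_M^2) with p_i = y_i·P.
This yields a degree-3 equation in X; solving on (0,1), X = 0.367.

X = 0.367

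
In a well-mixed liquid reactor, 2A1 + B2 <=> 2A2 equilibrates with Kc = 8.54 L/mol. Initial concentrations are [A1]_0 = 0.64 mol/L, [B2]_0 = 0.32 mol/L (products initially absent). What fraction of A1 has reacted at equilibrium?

X = 0.531

Let X = conversion of A1; extent ξ = 0.64X/2 mol/L.
Concentrations: [A1] = 0.64 − 0.64X; [B2] = 0.32 − 0.32X; [A2] = 0.64X.
Kc = [A2]^2 / ([A1]^2 [B2]).
Equating to 8.54 L/mol: the physical root is X = 0.531.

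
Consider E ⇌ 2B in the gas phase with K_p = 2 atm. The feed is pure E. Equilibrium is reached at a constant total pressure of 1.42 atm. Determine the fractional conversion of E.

X = 0.510

Take 1 mol E as basis and let X be its fractional conversion, so ξ = X.
Species balance: n_E = 1 − X; n_B = 2X.
n_T = Σnᵢ = 1 + X.
y_i = n_i/n_T, p_i = y_i·P. K_p = p_B^2 / (p_E).
Equating to 2 atm and solving on 0 < X < 1: X = 0.510.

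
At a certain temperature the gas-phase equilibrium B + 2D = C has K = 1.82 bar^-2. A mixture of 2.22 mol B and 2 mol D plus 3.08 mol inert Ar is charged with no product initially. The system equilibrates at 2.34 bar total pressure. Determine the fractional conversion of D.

Let X = conversion of D (basis 2 mol D); extent of reaction ξ = X.
At extent ξ: n_B = 2.22 − X; n_D = 2 − 2X; n_C = X; n_I = 3.08 (inert).
Total moles n_T = 7.3 − 2X.
y_i = n_i/n_T, p_i = y_i·P. K = p_C / (p_B p_D^2).
This yields a degree-3 equation in X; solving on (0,1), X = 0.475.

X = 0.475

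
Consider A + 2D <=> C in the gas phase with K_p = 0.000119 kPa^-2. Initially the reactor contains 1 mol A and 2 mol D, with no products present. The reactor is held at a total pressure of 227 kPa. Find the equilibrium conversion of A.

Let X = conversion of A (basis 1 mol A); extent of reaction ξ = X.
At extent ξ: n_A = 1 − X; n_D = 2 − 2X; n_C = X.
Summing: n_T = 3 − 2X.
Mole fractions y_i = n_i/n_T; K_p = p_C / (p_A p_D^2) with p_i = y_i·P.
Substituting and setting equal to 0.000119 kPa^-2 gives a polynomial in X; the root in (0,1) is X = 0.568.

X = 0.568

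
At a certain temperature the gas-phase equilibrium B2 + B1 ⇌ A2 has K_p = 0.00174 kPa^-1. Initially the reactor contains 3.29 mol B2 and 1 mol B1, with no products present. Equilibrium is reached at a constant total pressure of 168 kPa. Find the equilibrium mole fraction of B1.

y_B1 = 0.199

Take 1 mol B1 as basis and let X be its fractional conversion, so ξ = X.
Species balance: n_B2 = 3.29 − X; n_B1 = 1 − X; n_A2 = X.
n_T = Σnᵢ = 4.29 − X.
y_i = n_i/n_T, p_i = y_i·P. K_p = p_A2 / (p_B2 p_B1).
This yields a degree-2 equation in X; solving on (0,1), X = 0.181.
Then n_B1 = 0.819, n_T = 4.11, so y_B1 = 0.199.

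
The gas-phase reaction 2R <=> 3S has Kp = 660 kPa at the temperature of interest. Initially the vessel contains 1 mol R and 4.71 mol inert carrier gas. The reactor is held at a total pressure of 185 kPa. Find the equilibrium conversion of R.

X = 0.746

Let X = conversion of R (basis 1 mol R); extent of reaction ξ = 0.5X.
Species balance: n_R = 1 − X; n_S = 1.5X; n_I = 4.71 (inert).
Total moles n_T = 5.71 + 0.5X.
With p_i = (n_i/n_T)P, Kp = p_S^3 / (p_R^2).
Setting this equal to 660 kPa and taking the physical root (0 < X < 1) gives X = 0.746.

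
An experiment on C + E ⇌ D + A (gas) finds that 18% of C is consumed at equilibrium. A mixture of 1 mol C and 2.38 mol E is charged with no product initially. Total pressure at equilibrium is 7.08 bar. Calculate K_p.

K_p = 0.018

Basis: 1 mol C initially; let X = conversion of C. Extent ξ = X.
Species balance: n_C = 1 − X; n_E = 2.38 − X; n_D = X; n_A = X.
n_T stays at 3.38 (no change in mole number).
At X = 0.18: n_C = 0.82, n_E = 2.2, n_D = 0.18, n_A = 0.18, n_T = 3.38.
p_i = (n_i/n_T)·P. K_p = p_D p_A / (p_C p_E) = 0.018.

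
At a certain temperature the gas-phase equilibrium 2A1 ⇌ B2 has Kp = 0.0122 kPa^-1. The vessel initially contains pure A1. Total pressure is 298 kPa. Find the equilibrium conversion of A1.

X = 0.746

Let X = conversion of A1 (basis 1 mol A1); extent of reaction ξ = 0.5X.
Mole table: n_A1 = 1 − X; n_B2 = 0.5X.
Total moles n_T = 1 − 0.5X.
Mole fractions y_i = n_i/n_T; Kp = p_B2 / (p_A1^2) with p_i = y_i·P.
Setting this equal to 0.0122 kPa^-1 and taking the physical root (0 < X < 1) gives X = 0.746.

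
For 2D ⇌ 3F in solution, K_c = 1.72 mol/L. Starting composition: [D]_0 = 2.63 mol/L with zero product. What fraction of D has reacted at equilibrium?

Let X = conversion of D; extent ξ = 2.63X/2 mol/L.
Concentrations: [D] = 2.63 − 2.63X; [F] = 3.94X.
K_c = [F]^3 / ([D]^2).
This equals 1.72 at X = 0.408 (the root in 0 < X < 1).

X = 0.408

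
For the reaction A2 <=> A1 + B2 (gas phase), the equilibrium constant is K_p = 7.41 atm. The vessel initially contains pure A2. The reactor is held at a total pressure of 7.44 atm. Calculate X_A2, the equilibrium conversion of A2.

Take 1 mol A2 as basis and let X be its fractional conversion, so ξ = X.
Mole table: n_A2 = 1 − X; n_A1 = X; n_B2 = X.
n_T = Σnᵢ = 1 + X.
Mole fractions y_i = n_i/n_T; K_p = p_A1 p_B2 / (p_A2) with p_i = y_i·P.
Setting this equal to 7.41 atm and taking the physical root (0 < X < 1) gives X = 0.706.

X = 0.706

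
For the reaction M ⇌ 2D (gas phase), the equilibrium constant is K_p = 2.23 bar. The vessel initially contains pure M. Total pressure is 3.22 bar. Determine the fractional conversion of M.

X = 0.384

Let X = conversion of M (basis 1 mol M); extent of reaction ξ = X.
At extent ξ: n_M = 1 − X; n_D = 2X.
n_T = Σnᵢ = 1 + X.
Mole fractions y_i = n_i/n_T; K_p = p_D^2 / (p_M) with p_i = y_i·P.
Setting this equal to 2.23 bar and taking the physical root (0 < X < 1) gives X = 0.384.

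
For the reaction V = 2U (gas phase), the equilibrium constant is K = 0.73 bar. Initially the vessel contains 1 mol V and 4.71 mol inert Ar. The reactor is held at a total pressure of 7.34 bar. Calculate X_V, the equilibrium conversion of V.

Basis: 1 mol V initially; let X = conversion of V. Extent ξ = X.
At extent ξ: n_V = 1 − X; n_U = 2X; n_I = 4.71 (inert).
Summing: n_T = 5.71 + X.
y_i = n_i/n_T, p_i = y_i·P. K = p_U^2 / (p_V).
This yields a degree-2 equation in X; solving on (0,1), X = 0.319.

X = 0.319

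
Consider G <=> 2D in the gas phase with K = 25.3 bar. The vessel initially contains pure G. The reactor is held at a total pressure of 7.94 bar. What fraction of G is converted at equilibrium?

Take 1 mol G as basis and let X be its fractional conversion, so ξ = X.
Moles: n_G = 1 − X; n_D = 2X.
n_T = Σnᵢ = 1 + X.
y_i = n_i/n_T, p_i = y_i·P. K = p_D^2 / (p_G).
Setting this equal to 25.3 bar and taking the physical root (0 < X < 1) gives X = 0.666.

X = 0.666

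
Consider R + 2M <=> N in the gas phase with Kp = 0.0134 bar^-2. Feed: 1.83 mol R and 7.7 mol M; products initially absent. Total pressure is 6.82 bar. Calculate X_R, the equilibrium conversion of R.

X = 0.278

Take 1.83 mol R as basis and let X be its fractional conversion, so ξ = 1.83X.
Species balance: n_R = 1.83 − 1.83X; n_M = 7.7 − 3.66X; n_N = 1.83X.
n_T = Σnᵢ = 9.53 − 3.66X.
y_i = n_i/n_T, p_i = y_i·P. Kp = p_N / (p_R p_M^2).
This yields a degree-3 equation in X; solving on (0,1), X = 0.278.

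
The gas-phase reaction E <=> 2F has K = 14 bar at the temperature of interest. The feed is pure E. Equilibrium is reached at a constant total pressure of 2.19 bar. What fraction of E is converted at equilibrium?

Let X = conversion of E (basis 1 mol E); extent of reaction ξ = X.
At extent ξ: n_E = 1 − X; n_F = 2X.
Total moles n_T = 1 + X.
y_i = n_i/n_T, p_i = y_i·P. K = p_F^2 / (p_E).
This yields a degree-2 equation in X; solving on (0,1), X = 0.784.

X = 0.784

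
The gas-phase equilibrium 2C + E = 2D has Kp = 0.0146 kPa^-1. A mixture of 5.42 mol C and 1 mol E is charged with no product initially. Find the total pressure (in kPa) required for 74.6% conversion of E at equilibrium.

Basis: 1 mol E initially; let X = conversion of E. Extent ξ = X.
Mole table: n_C = 5.42 − 2X; n_E = 1 − X; n_D = 2X.
Total moles n_T = 6.42 − X.
Kp = p_D^2 / (p_C^2 p_E) with p_i = (n_i/n_T)·P.
At X = 0.746: the mole-fraction product g(X) = Π y_i^ν_i = 3.223. Since Kp = g(X)·P^{-1}, P = (g/Kp)^(1/1) = (3.223/0.0146)^(1/1) = 221 kPa.

P = 221 kPa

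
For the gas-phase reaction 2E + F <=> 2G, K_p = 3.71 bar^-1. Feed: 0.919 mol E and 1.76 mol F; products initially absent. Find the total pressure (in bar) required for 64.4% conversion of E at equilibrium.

P = 1.44 bar

Take 0.919 mol E as basis and let X be its fractional conversion, so ξ = 0.46X.
Mole table: n_E = 0.919 − 0.919X; n_F = 1.76 − 0.46X; n_G = 0.919X.
n_T = Σnᵢ = 2.68 − 0.46X.
K_p = p_G^2 / (p_E^2 p_F) with p_i = (n_i/n_T)·P.
At X = 0.644: the mole-fraction product g(X) = Π y_i^ν_i = 5.327. Since K_p = g(X)·P^{-1}, P = (g/K_p)^(1/1) = (5.327/3.71)^(1/1) = 1.44 bar.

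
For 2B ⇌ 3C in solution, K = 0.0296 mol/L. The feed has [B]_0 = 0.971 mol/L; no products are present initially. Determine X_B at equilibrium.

Let X = conversion of B; extent ξ = 0.971X/2 mol/L.
Concentrations: [B] = 0.971 − 0.971X; [C] = 1.46X.
K = [C]^3 / ([B]^2).
This equals 0.0296 at X = 0.182 (the root in 0 < X < 1).

X = 0.182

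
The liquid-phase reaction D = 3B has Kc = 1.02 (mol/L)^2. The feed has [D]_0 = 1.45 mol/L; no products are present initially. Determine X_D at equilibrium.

Let X = conversion of D; extent ξ = 1.45·X mol/L.
Concentrations: [D] = 1.45 − 1.45X; [B] = 4.35X.
Kc = [B]^3 / ([D]).
This equals 1.02 at X = 0.239 (the root in 0 < X < 1).

X = 0.239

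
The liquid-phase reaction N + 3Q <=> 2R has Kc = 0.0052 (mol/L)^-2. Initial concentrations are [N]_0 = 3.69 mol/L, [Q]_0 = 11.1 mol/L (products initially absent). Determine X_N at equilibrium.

Let X = conversion of N; extent ξ = 3.69·X mol/L.
Concentrations: [N] = 3.69 − 3.69X; [Q] = 11.1 − 11.1X; [R] = 7.38X.
Kc = [R]^2 / ([N] [Q]^3).
Setting equal to 0.0052 and solving for X on (0,1) gives X = 0.321.

X = 0.321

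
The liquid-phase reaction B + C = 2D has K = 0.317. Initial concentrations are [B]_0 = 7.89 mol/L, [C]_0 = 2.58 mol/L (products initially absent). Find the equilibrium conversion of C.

Let X = conversion of C; extent ξ = 2.58·X mol/L.
Concentrations: [B] = 7.89 − 2.58X; [C] = 2.58 − 2.58X; [D] = 5.16X.
K = [D]^2 / ([B] [C]).
This equals 0.317 at X = 0.367 (the root in 0 < X < 1).

X = 0.367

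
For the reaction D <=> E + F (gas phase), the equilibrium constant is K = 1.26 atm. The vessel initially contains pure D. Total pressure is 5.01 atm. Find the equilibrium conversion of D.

Basis: 1 mol D initially; let X = conversion of D. Extent ξ = X.
Species balance: n_D = 1 − X; n_E = X; n_F = X.
Summing: n_T = 1 + X.
With p_i = (n_i/n_T)P, K = p_E p_F / (p_D).
Setting this equal to 1.26 atm and taking the physical root (0 < X < 1) gives X = 0.448.

X = 0.448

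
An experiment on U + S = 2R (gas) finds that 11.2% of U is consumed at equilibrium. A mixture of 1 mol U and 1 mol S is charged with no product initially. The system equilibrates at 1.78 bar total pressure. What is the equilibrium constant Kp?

Take 1 mol U as basis and let X be its fractional conversion, so ξ = X.
Moles: n_U = 1 − X; n_S = 1 − X; n_R = 2X.
n_T stays at 2 (no change in mole number).
At X = 0.112: n_U = 0.888, n_S = 0.888, n_R = 0.224, n_T = 2.
p_i = (n_i/n_T)·P. Kp = p_R^2 / (p_U p_S) = 0.0636.

Kp = 0.0636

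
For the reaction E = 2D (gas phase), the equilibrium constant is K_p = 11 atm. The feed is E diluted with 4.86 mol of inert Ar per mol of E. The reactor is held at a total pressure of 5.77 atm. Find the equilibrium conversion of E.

Let X = conversion of E (basis 1 mol E); extent of reaction ξ = X.
At extent ξ: n_E = 1 − X; n_D = 2X; n_I = 4.86 (inert).
n_T = Σnᵢ = 5.86 + X.
y_i = n_i/n_T, p_i = y_i·P. K_p = p_D^2 / (p_E).
Setting this equal to 11 atm and taking the physical root (0 < X < 1) gives X = 0.799.

X = 0.799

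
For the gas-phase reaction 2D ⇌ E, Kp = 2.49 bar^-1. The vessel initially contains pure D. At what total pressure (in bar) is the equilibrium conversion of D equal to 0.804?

Take 1 mol D as basis and let X be its fractional conversion, so ξ = 0.5X.
Mole table: n_D = 1 − X; n_E = 0.5X.
Total moles n_T = 1 − 0.5X.
Kp = p_E / (p_D^2) with p_i = (n_i/n_T)·P.
At X = 0.804: the mole-fraction product g(X) = Π y_i^ν_i = 6.258. Since Kp = g(X)·P^{-1}, P = (g/Kp)^(1/1) = (6.258/2.49)^(1/1) = 2.51 bar.

P = 2.51 bar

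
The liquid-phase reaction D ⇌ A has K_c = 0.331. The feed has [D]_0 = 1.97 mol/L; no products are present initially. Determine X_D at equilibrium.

Let X = conversion of D; extent ξ = 1.97·X mol/L.
Concentrations: [D] = 1.97 − 1.97X; [A] = 1.97X.
K_c = [A] / ([D]).
Equating to 0.331: the physical root is X = 0.249.

X = 0.249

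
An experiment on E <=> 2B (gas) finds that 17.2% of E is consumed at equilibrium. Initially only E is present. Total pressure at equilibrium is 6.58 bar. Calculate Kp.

Basis: 1 mol E initially; let X = conversion of E. Extent ξ = X.
At extent ξ: n_E = 1 − X; n_B = 2X.
Summing: n_T = 1 + X.
At X = 0.172: n_E = 0.828, n_B = 0.344, n_T = 1.17.
p_i = (n_i/n_T)·P. Kp = p_B^2 / (p_E) = 0.802 bar.

Kp = 0.802 bar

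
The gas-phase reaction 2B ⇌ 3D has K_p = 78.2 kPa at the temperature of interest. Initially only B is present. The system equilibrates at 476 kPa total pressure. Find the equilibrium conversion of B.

X = 0.301

Basis: 1 mol B initially; let X = conversion of B. Extent ξ = 0.5X.
Mole table: n_B = 1 − X; n_D = 1.5X.
Total moles n_T = 1 + 0.5X.
Mole fractions y_i = n_i/n_T; K_p = p_D^3 / (p_B^2) with p_i = y_i·P.
Equating to 78.2 kPa and solving on 0 < X < 1: X = 0.301.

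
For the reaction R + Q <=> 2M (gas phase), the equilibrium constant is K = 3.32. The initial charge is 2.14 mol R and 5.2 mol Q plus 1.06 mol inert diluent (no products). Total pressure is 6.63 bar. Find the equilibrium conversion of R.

X = 0.681

Basis: 2.14 mol R initially; let X = conversion of R. Extent ξ = 2.14X.
At extent ξ: n_R = 2.14 − 2.14X; n_Q = 5.2 − 2.14X; n_M = 4.28X; n_I = 1.06 (inert).
Total moles n_T = 8.4 (Δν = 0, constant).
y_i = n_i/n_T, p_i = y_i·P. K = p_M^2 / (p_R p_Q).
This yields a degree-2 equation in X; solving on (0,1), X = 0.681.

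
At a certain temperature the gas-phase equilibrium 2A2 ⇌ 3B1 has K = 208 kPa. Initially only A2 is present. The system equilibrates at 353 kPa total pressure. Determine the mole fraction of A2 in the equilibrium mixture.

Basis: 1 mol A2 initially; let X = conversion of A2. Extent ξ = 0.5X.
Mole table: n_A2 = 1 − X; n_B1 = 1.5X.
n_T = Σnᵢ = 1 + 0.5X.
y_i = n_i/n_T, p_i = y_i·P. K = p_B1^3 / (p_A2^2).
Substituting and setting equal to 208 kPa gives a polynomial in X; the root in (0,1) is X = 0.416.
Then n_A2 = 0.584, n_T = 1.21, so y_A2 = 0.484.

y_A2 = 0.484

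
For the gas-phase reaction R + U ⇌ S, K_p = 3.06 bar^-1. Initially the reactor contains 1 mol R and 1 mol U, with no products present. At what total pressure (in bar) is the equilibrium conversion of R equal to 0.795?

Let X = conversion of R (basis 1 mol R); extent of reaction ξ = X.
At extent ξ: n_R = 1 − X; n_U = 1 − X; n_S = X.
n_T = Σnᵢ = 2 − X.
K_p = p_S / (p_R p_U) with p_i = (n_i/n_T)·P.
At X = 0.795: the mole-fraction product g(X) = Π y_i^ν_i = 22.8. Since K_p = g(X)·P^{-1}, P = (g/K_p)^(1/1) = (22.8/3.06)^(1/1) = 7.45 bar.

P = 7.45 bar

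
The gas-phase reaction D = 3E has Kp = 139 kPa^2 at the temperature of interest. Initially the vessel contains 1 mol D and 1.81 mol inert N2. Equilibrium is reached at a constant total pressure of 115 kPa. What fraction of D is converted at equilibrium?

Basis: 1 mol D initially; let X = conversion of D. Extent ξ = X.
Mole table: n_D = 1 − X; n_E = 3X; n_I = 1.81 (inert).
n_T = Σnᵢ = 2.81 + 2X.
y_i = n_i/n_T, p_i = y_i·P. Kp = p_E^3 / (p_D).
Equating to 139 kPa^2 and solving on 0 < X < 1: X = 0.147.

X = 0.147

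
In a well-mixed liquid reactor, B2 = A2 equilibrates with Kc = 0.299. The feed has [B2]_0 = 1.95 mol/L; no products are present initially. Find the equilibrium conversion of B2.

Let X = conversion of B2; extent ξ = 1.95·X mol/L.
Concentrations: [B2] = 1.95 − 1.95X; [A2] = 1.95X.
Kc = [A2] / ([B2]).
Setting equal to 0.299 and solving for X on (0,1) gives X = 0.230.

X = 0.230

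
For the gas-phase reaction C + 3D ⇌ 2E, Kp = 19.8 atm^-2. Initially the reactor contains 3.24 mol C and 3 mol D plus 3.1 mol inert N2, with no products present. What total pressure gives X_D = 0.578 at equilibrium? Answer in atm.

P = 0.915 atm

Take 3 mol D as basis and let X be its fractional conversion, so ξ = X.
Moles: n_C = 3.24 − X; n_D = 3 − 3X; n_E = 2X; n_I = 3.1 (inert).
Summing: n_T = 9.34 − 2X.
Kp = p_E^2 / (p_C p_D^3) with p_i = (n_i/n_T)·P.
At X = 0.578: the mole-fraction product g(X) = Π y_i^ν_i = 16.57. Since Kp = g(X)·P^{-2}, P = (g/Kp)^(1/2) = (16.57/19.8)^(1/2) = 0.915 atm.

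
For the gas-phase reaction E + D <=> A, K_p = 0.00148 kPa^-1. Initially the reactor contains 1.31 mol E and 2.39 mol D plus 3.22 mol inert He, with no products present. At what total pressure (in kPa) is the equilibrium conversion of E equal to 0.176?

P = 447 kPa

Let X = conversion of E (basis 1.31 mol E); extent of reaction ξ = 1.31X.
Species balance: n_E = 1.31 − 1.31X; n_D = 2.39 − 1.31X; n_A = 1.31X; n_I = 3.22 (inert).
Total moles n_T = 6.92 − 1.31X.
K_p = p_A / (p_E p_D) with p_i = (n_i/n_T)·P.
At X = 0.176: the mole-fraction product g(X) = Π y_i^ν_i = 0.6617. Since K_p = g(X)·P^{-1}, P = (g/K_p)^(1/1) = (0.6617/0.00148)^(1/1) = 447 kPa.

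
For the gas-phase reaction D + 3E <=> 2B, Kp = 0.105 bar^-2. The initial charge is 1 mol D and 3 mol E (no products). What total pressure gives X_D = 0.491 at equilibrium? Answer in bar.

P = 6.79 bar

Let X = conversion of D (basis 1 mol D); extent of reaction ξ = X.
Mole table: n_D = 1 − X; n_E = 3 − 3X; n_B = 2X.
n_T = Σnᵢ = 4 − 2X.
Kp = p_B^2 / (p_D p_E^3) with p_i = (n_i/n_T)·P.
At X = 0.491: the mole-fraction product g(X) = Π y_i^ν_i = 4.846. Since Kp = g(X)·P^{-2}, P = (g/Kp)^(1/2) = (4.846/0.105)^(1/2) = 6.79 bar.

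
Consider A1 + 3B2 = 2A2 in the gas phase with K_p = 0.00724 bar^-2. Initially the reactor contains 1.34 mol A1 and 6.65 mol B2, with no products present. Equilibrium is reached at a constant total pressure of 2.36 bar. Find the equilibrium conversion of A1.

X = 0.156

Basis: 1.34 mol A1 initially; let X = conversion of A1. Extent ξ = 1.34X.
Moles: n_A1 = 1.34 − 1.34X; n_B2 = 6.65 − 4.02X; n_A2 = 2.68X.
Summing: n_T = 7.99 − 2.68X.
With p_i = (n_i/n_T)P, K_p = p_A2^2 / (p_A1 p_B2^3).
Equating to 0.00724 bar^-2 and solving on 0 < X < 1: X = 0.156.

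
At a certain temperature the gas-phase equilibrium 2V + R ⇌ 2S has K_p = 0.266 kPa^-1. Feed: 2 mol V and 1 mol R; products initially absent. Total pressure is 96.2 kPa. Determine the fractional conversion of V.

X = 0.659

Take 2 mol V as basis and let X be its fractional conversion, so ξ = X.
At extent ξ: n_V = 2 − 2X; n_R = 1 − X; n_S = 2X.
Total moles n_T = 3 − X.
Mole fractions y_i = n_i/n_T; K_p = p_S^2 / (p_V^2 p_R) with p_i = y_i·P.
This yields a degree-3 equation in X; solving on (0,1), X = 0.659.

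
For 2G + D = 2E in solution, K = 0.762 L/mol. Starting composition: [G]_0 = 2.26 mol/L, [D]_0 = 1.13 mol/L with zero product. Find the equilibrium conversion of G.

X = 0.415

Let X = conversion of G; extent ξ = 2.26X/2 mol/L.
Concentrations: [G] = 2.26 − 2.26X; [D] = 1.13 − 1.13X; [E] = 2.26X.
K = [E]^2 / ([G]^2 [D]).
Solving K = 0.762 for X ∈ (0,1): X = 0.415.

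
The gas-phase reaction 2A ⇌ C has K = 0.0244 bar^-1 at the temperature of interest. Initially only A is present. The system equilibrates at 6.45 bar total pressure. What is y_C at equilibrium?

y_C = 0.121

Basis: 1 mol A initially; let X = conversion of A. Extent ξ = 0.5X.
Mole table: n_A = 1 − X; n_C = 0.5X.
Total moles n_T = 1 − 0.5X.
y_i = n_i/n_T, p_i = y_i·P. K = p_C / (p_A^2).
This yields a degree-2 equation in X; solving on (0,1), X = 0.217.
Then n_C = 0.108, n_T = 0.892, so y_C = 0.121.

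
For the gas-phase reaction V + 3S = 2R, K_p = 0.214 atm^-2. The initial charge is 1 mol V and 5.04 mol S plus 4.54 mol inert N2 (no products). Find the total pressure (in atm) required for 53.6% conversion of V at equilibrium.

Take 1 mol V as basis and let X be its fractional conversion, so ξ = X.
Mole table: n_V = 1 − X; n_S = 5.04 − 3X; n_R = 2X; n_I = 4.54 (inert).
Summing: n_T = 10.6 − 2X.
K_p = p_R^2 / (p_V p_S^3) with p_i = (n_i/n_T)·P.
At X = 0.536: the mole-fraction product g(X) = Π y_i^ν_i = 5.539. Since K_p = g(X)·P^{-2}, P = (g/K_p)^(1/2) = (5.539/0.214)^(1/2) = 5.09 atm.

P = 5.09 atm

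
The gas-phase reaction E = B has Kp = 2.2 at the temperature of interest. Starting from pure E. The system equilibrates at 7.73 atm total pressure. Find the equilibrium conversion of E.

Let X = conversion of E (basis 1 mol E); extent of reaction ξ = X.
At extent ξ: n_E = 1 − X; n_B = X.
Total moles n_T = 1 (Δν = 0, constant).
Mole fractions y_i = n_i/n_T; Kp = p_B / (p_E) with p_i = y_i·P.
Equating to 2.2 and solving on 0 < X < 1: X = 0.688.

X = 0.688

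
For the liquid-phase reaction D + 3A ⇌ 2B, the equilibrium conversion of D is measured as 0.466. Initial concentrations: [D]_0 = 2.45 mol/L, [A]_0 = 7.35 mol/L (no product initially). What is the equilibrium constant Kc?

Let X = conversion of D.
Concentrations: [D] = 2.45 − 2.45X; [A] = 7.35 − 7.35X; [B] = 4.9X.
At X = 0.466: [D] = 1.31, [A] = 3.92, [B] = 2.28.
Kc = [B]^2 / ([D] [A]^3) = 0.0659 (mol/L)^-2.

Kc = 0.0659 (mol/L)^-2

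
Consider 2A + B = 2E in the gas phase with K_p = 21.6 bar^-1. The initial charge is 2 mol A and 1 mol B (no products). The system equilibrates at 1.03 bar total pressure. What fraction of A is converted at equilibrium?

Let X = conversion of A (basis 2 mol A); extent of reaction ξ = X.
At extent ξ: n_A = 2 − 2X; n_B = 1 − X; n_E = 2X.
Total moles n_T = 3 − X.
Mole fractions y_i = n_i/n_T; K_p = p_E^2 / (p_A^2 p_B) with p_i = y_i·P.
This yields a degree-3 equation in X; solving on (0,1), X = 0.646.

X = 0.646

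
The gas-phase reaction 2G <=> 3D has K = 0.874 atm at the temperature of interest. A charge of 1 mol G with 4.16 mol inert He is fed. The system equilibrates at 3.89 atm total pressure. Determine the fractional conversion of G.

X = 0.467

Basis: 1 mol G initially; let X = conversion of G. Extent ξ = 0.5X.
Species balance: n_G = 1 − X; n_D = 1.5X; n_I = 4.16 (inert).
Summing: n_T = 5.16 + 0.5X.
y_i = n_i/n_T, p_i = y_i·P. K = p_D^3 / (p_G^2).
This yields a degree-3 equation in X; solving on (0,1), X = 0.467.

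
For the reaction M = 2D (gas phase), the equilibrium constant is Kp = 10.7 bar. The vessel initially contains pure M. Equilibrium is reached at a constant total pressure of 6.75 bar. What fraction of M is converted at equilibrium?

X = 0.533

Basis: 1 mol M initially; let X = conversion of M. Extent ξ = X.
At extent ξ: n_M = 1 − X; n_D = 2X.
Total moles n_T = 1 + X.
Mole fractions y_i = n_i/n_T; Kp = p_D^2 / (p_M) with p_i = y_i·P.
Setting this equal to 10.7 bar and taking the physical root (0 < X < 1) gives X = 0.533.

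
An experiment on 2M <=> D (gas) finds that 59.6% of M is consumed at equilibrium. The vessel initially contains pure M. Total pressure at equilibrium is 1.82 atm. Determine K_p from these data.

Take 1 mol M as basis and let X be its fractional conversion, so ξ = 0.5X.
Moles: n_M = 1 − X; n_D = 0.5X.
Total moles n_T = 1 − 0.5X.
At X = 0.596: n_M = 0.404, n_D = 0.298, n_T = 0.702.
p_i = (n_i/n_T)·P. K_p = p_D / (p_M^2) = 0.704 atm^-1.

K_p = 0.704 atm^-1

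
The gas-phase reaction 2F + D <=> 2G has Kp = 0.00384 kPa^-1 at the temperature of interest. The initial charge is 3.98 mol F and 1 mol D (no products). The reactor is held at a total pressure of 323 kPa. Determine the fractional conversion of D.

Take 1 mol D as basis and let X be its fractional conversion, so ξ = X.
Mole table: n_F = 3.98 − 2X; n_D = 1 − X; n_G = 2X.
Summing: n_T = 4.98 − X.
Mole fractions y_i = n_i/n_T; Kp = p_G^2 / (p_F^2 p_D) with p_i = y_i·P.
Substituting and setting equal to 0.00384 kPa^-1 gives a polynomial in X; the root in (0,1) is X = 0.529.

X = 0.529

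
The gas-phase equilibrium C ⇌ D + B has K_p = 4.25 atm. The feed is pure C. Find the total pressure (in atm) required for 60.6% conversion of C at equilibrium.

Take 1 mol C as basis and let X be its fractional conversion, so ξ = X.
At extent ξ: n_C = 1 − X; n_D = X; n_B = X.
Summing: n_T = 1 + X.
K_p = p_D p_B / (p_C) with p_i = (n_i/n_T)·P.
At X = 0.606: the mole-fraction product g(X) = Π y_i^ν_i = 0.5804. Since K_p = g(X)·P^{1}, P = (K_p/g)^(1/1) = (4.25/0.5804)^(1/1) = 7.32 atm.

P = 7.32 atm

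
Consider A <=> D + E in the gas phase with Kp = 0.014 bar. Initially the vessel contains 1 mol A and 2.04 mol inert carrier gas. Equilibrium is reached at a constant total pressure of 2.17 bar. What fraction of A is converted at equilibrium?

Let X = conversion of A (basis 1 mol A); extent of reaction ξ = X.
Moles: n_A = 1 − X; n_D = X; n_E = X; n_I = 2.04 (inert).
Total moles n_T = 3.04 + X.
y_i = n_i/n_T, p_i = y_i·P. Kp = p_D p_E / (p_A).
Equating to 0.014 bar and solving on 0 < X < 1: X = 0.133.

X = 0.133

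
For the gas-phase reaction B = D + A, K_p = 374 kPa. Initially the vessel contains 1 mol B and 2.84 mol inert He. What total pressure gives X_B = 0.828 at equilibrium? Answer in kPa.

P = 438 kPa

Let X = conversion of B (basis 1 mol B); extent of reaction ξ = X.
Mole table: n_B = 1 − X; n_D = X; n_A = X; n_I = 2.84 (inert).
n_T = Σnᵢ = 3.84 + X.
K_p = p_D p_A / (p_B) with p_i = (n_i/n_T)·P.
At X = 0.828: the mole-fraction product g(X) = Π y_i^ν_i = 0.8539. Since K_p = g(X)·P^{1}, P = (K_p/g)^(1/1) = (374/0.8539)^(1/1) = 438 kPa.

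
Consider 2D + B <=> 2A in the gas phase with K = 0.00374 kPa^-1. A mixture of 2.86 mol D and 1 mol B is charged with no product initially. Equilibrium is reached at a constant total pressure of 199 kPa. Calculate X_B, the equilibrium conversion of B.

X = 0.381

Basis: 1 mol B initially; let X = conversion of B. Extent ξ = X.
Mole table: n_D = 2.86 − 2X; n_B = 1 − X; n_A = 2X.
n_T = Σnᵢ = 3.86 − X.
With p_i = (n_i/n_T)P, K = p_A^2 / (p_D^2 p_B).
Substituting and setting equal to 0.00374 kPa^-1 gives a polynomial in X; the root in (0,1) is X = 0.381.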